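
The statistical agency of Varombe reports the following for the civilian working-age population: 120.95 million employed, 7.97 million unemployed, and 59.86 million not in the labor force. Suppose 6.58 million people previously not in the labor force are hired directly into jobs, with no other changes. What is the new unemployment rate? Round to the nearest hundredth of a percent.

New unemployment rate ≈ 5.88%.

Initially, labor force = 120.95 + 7.97 = 128.92 million, so u = 7.97/128.92 = 6.18%.
After the change, employed and labor force both rise by 6.58; unemployed unchanged → E = 127.53, U = 7.97, labor force = 135.50 million.
New unemployment rate = 7.97 / 135.50 = 5.88%.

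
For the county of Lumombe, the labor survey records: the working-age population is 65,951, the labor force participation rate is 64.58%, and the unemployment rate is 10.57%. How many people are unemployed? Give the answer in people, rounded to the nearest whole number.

Labor force = 0.6458 × 65,951 = 42,591.
Unemployed = 0.1057 × 42,591 ≈ 4,502.

About 4,502 are unemployed.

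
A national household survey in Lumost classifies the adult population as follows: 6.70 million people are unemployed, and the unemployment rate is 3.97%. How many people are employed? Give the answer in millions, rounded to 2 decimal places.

Labor force = U / u = 6.70 / 0.0397 ≈ 168.77 million.
Employed = labor force − unemployed = 168.77 − 6.70 = 162.07 million.

About 162.07 million are employed.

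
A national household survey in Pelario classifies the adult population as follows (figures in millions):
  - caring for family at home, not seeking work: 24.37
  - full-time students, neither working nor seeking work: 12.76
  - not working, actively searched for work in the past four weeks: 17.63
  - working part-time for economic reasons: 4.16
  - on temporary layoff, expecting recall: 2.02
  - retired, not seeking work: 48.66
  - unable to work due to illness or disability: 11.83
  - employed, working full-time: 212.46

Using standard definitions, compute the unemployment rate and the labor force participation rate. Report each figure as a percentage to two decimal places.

Unemployment rate ≈ 8.32%; labor force participation rate ≈ 70.76%.

Employed = 4.16 + 212.46 = 216.62 million (anyone who worked, including part-time for economic reasons, counts as employed).
Unemployed = 17.63 + 2.02 = 19.65 million (jobless and actively searching, or on temporary layoff).
Labor force = 216.62 + 19.65 = 236.27 million.
Not in labor force = 24.37 + 12.76 + 48.66 + 11.83 = 97.62 million (those not working and not actively searching are outside the labor force).
Civilian working-age population = 236.27 + 97.62 = 333.89 million.
Unemployment rate = 19.65 / 236.27 = 8.32%.
Labor force participation rate = 236.27 / 333.89 = 70.76%.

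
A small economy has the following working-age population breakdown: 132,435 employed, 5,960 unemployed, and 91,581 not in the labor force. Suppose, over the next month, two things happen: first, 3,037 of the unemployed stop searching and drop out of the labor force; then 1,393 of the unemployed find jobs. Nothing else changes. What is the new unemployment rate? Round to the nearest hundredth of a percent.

Initially, labor force = 132,435 + 5,960 = 138,395, so u = 5,960/138,395 = 4.31%.
After the first change, unemployed and labor force both fall by 3,037 → E = 132,435, U = 2,923, labor force = 135,358.
After the second change, unemployed falls and employed rises by 1,393; labor force unchanged → E = 133,828, U = 1,530, labor force = 135,358.
New unemployment rate = 1,530 / 135,358 = 1.13%.

New unemployment rate ≈ 1.13%.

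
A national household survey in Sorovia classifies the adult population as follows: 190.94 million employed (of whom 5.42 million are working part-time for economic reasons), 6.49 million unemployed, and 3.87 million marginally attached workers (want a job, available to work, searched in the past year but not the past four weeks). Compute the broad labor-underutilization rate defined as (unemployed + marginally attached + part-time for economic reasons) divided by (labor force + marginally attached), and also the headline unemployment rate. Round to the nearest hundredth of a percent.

Broad underutilization rate ≈ 7.84%; headline unemployment rate ≈ 3.29%.

Labor force = 190.94 + 6.49 = 197.43 million.
Numerator = 6.49 + 3.87 + 5.42 = 15.78 million.
Denominator = 197.43 + 3.87 = 201.30 million.
Broad rate = 15.78 / 201.30 = 7.84%.
Headline unemployment rate = 6.49 / 197.43 = 3.29%.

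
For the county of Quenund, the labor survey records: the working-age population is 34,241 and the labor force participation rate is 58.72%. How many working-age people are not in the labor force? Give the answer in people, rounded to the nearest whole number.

Share not in the labor force = 1 − 0.5872 = 0.4128.
Not in labor force = 0.4128 × 34,241 ≈ 14,135.

About 14,135 are not in the labor force.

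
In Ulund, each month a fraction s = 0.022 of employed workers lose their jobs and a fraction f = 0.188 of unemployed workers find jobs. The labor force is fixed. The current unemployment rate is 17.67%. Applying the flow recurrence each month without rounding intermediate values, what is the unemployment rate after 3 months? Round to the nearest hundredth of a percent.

With a fixed labor force, u_{t+1} = u_t + s·(1−u_t) − f·u_t = u_t·(1−s−f) + s.
Here 1−s−f = 0.790 and s = 0.022.
u_1 = 0.176700 × 0.790 + 0.022 = 0.161593.
u_2 = 0.161593 × 0.790 + 0.022 = 0.149658.
u_3 = 0.149658 × 0.790 + 0.022 = 0.140230.

Unemployment rate after three months ≈ 14.02%.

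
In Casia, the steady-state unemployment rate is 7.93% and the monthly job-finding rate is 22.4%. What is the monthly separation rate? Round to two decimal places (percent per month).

From u* = s/(s+f): s = u·f/(1−u).
s = 0.0793 × 22.4 / (1 − 0.0793) = 1.7763 / 0.9207 ≈ 1.93% per month.

Separation rate ≈ 1.93% per month.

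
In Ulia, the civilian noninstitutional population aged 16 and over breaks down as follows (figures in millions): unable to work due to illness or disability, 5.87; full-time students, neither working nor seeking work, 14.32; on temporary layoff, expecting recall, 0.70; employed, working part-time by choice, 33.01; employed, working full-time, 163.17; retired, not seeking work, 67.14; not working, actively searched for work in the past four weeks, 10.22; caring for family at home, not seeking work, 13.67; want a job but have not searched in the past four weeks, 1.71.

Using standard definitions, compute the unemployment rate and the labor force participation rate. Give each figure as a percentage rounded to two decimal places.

Unemployment rate ≈ 5.27%; labor force participation rate ≈ 66.85%.

Employed = 33.01 + 163.17 = 196.18 million.
Unemployed = 0.70 + 10.22 = 10.92 million (jobless and actively searching, or on temporary layoff).
Labor force = 196.18 + 10.92 = 207.10 million.
Not in labor force = 5.87 + 14.32 + 67.14 + 13.67 + 1.71 = 102.71 million (those not working and not actively searching are outside the labor force — including those who want a job but have given up searching).
Civilian working-age population = 207.10 + 102.71 = 309.81 million.
Unemployment rate = 10.92 / 207.10 = 5.27%.
Labor force participation rate = 207.10 / 309.81 = 66.85%.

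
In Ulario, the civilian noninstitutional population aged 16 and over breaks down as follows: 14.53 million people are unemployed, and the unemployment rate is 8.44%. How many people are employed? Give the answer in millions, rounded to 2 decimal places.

About 157.63 million are employed.

Labor force = U / u = 14.53 / 0.0844 ≈ 172.16 million.
Employed = labor force − unemployed = 172.16 − 14.53 = 157.63 million.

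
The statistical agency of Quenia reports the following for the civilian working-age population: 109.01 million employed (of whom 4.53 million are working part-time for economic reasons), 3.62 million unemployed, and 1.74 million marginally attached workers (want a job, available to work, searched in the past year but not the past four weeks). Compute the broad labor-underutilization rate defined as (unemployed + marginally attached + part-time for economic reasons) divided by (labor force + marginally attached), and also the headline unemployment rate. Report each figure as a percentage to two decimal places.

Labor force = 109.01 + 3.62 = 112.63 million.
Numerator = 3.62 + 1.74 + 4.53 = 9.89 million.
Denominator = 112.63 + 1.74 = 114.37 million.
Broad rate = 9.89 / 114.37 = 8.65%.
Headline unemployment rate = 3.62 / 112.63 = 3.21%.

Broad underutilization rate ≈ 8.65%; headline unemployment rate ≈ 3.21%.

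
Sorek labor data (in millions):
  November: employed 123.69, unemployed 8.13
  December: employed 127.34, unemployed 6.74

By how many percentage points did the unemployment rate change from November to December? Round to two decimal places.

The unemployment rate changed by −1.14 percentage points.

November: labor force = 123.69 + 8.13 = 131.82; u = 8.13/131.82 = 6.17%.
December: labor force = 127.34 + 6.74 = 134.08; u = 6.74/134.08 = 5.03%.
Change = 5.03% − 6.17% = −1.14 pp.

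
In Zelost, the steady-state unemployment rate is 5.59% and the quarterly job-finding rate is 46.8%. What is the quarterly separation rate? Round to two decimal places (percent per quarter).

Separation rate ≈ 2.77% per quarter.

From u* = s/(s+f): s = u·f/(1−u).
s = 0.0559 × 46.8 / (1 − 0.0559) = 2.6161 / 0.9441 ≈ 2.77% per quarter.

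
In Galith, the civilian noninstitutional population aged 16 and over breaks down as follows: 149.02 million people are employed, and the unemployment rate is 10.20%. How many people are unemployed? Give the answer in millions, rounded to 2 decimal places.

About 16.93 million are unemployed.

Let U be the number unemployed. The labor force is E + U, and U/(E+U) = 0.1020.
So U = 0.1020 × 149.02 / (1 − 0.1020) = 15.2000 / 0.8980 ≈ 16.93 million.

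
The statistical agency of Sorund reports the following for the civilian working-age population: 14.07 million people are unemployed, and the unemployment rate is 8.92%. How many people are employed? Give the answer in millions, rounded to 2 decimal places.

About 143.67 million are employed.

Labor force = U / u = 14.07 / 0.0892 ≈ 157.74 million.
Employed = labor force − unemployed = 157.74 − 14.07 = 143.67 million.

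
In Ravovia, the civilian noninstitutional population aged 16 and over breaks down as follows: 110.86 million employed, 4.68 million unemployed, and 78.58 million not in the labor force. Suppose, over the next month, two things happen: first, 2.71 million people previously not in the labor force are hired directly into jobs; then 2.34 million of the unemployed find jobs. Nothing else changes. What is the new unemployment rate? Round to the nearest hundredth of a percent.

New unemployment rate ≈ 1.98%.

Initially, labor force = 110.86 + 4.68 = 115.54 million, so u = 4.68/115.54 = 4.05%.
After the first change, employed and labor force both rise by 2.71; unemployed unchanged → E = 113.57, U = 4.68, labor force = 118.25 million.
After the second change, unemployed falls and employed rises by 2.34; labor force unchanged → E = 115.91, U = 2.34, labor force = 118.25 million.
New unemployment rate = 2.34 / 118.25 = 1.98%.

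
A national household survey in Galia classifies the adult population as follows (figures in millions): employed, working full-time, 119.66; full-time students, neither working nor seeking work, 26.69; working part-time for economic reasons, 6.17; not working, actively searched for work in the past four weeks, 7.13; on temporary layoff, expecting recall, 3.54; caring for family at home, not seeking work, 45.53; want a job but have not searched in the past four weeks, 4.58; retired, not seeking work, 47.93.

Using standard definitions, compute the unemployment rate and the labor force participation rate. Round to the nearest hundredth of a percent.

Unemployment rate ≈ 7.82%; labor force participation rate ≈ 52.25%.

Employed = 119.66 + 6.17 = 125.83 million (anyone who worked, including part-time for economic reasons, counts as employed).
Unemployed = 7.13 + 3.54 = 10.67 million (jobless and actively searching, or on temporary layoff).
Labor force = 125.83 + 10.67 = 136.50 million.
Not in labor force = 26.69 + 45.53 + 4.58 + 47.93 = 124.73 million (those not working and not actively searching are outside the labor force — including those who want a job but have given up searching).
Civilian working-age population = 136.50 + 124.73 = 261.23 million.
Unemployment rate = 10.67 / 136.50 = 7.82%.
Labor force participation rate = 136.50 / 261.23 = 52.25%.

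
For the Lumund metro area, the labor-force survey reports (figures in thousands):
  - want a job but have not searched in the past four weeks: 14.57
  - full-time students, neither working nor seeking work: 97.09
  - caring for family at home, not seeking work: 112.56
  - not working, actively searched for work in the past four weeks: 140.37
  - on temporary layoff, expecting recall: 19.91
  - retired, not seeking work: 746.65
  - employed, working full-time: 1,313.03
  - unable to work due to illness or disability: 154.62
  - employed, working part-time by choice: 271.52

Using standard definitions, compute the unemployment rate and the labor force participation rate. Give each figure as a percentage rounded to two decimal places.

Employed = 1,313.03 + 271.52 = 1,584.55 thousand.
Unemployed = 140.37 + 19.91 = 160.28 thousand (jobless and actively searching, or on temporary layoff).
Labor force = 1,584.55 + 160.28 = 1,744.83 thousand.
Not in labor force = 14.57 + 97.09 + 112.56 + 746.65 + 154.62 = 1,125.49 thousand (those not working and not actively searching are outside the labor force — including those who want a job but have given up searching).
Civilian working-age population = 1,744.83 + 1,125.49 = 2,870.32 thousand.
Unemployment rate = 160.28 / 1,744.83 = 9.19%.
Labor force participation rate = 1,744.83 / 2,870.32 = 60.79%.

Unemployment rate ≈ 9.19%; labor force participation rate ≈ 60.79%.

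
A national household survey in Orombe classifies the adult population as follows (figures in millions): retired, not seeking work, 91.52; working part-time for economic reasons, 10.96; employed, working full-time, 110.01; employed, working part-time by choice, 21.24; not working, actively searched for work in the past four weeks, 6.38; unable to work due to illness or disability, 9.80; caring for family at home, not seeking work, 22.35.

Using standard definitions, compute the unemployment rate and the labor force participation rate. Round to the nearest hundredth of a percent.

Unemployment rate ≈ 4.29%; labor force participation rate ≈ 54.58%.

Employed = 10.96 + 110.01 + 21.24 = 142.21 million (anyone who worked, including part-time for economic reasons, counts as employed).
Unemployed = 6.38 million.
Labor force = 142.21 + 6.38 = 148.59 million.
Not in labor force = 91.52 + 9.80 + 22.35 = 123.67 million (those not working and not actively searching are outside the labor force).
Civilian working-age population = 148.59 + 123.67 = 272.26 million.
Unemployment rate = 6.38 / 148.59 = 4.29%.
Labor force participation rate = 148.59 / 272.26 = 54.58%.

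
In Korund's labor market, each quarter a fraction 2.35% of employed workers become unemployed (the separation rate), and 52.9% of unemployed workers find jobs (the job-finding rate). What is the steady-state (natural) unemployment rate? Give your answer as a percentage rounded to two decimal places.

Steady-state unemployment rate ≈ 4.25%.

At steady state the flows balance: s·E = f·U, so U/(E+U) = s/(s+f).
u* = 2.35 / (2.35 + 52.9) = 2.35 / 55.25 = 4.25%.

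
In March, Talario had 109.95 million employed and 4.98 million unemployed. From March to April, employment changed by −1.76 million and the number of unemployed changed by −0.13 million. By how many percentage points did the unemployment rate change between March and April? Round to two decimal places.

March: labor force = 109.95 + 4.98 = 114.93; u = 4.98/114.93 = 4.33%.
April: labor force = 108.19 + 4.85 = 113.04; u = 4.85/113.04 = 4.29%.
Change = 4.29% − 4.33% = −0.04 pp.

The unemployment rate changed by −0.04 percentage points.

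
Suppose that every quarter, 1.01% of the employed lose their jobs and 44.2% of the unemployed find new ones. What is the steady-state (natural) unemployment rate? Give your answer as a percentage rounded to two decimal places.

Steady-state unemployment rate ≈ 2.23%.

At steady state the flows balance: s·E = f·U, so U/(E+U) = s/(s+f).
u* = 1.01 / (1.01 + 44.2) = 1.01 / 45.21 = 2.23%.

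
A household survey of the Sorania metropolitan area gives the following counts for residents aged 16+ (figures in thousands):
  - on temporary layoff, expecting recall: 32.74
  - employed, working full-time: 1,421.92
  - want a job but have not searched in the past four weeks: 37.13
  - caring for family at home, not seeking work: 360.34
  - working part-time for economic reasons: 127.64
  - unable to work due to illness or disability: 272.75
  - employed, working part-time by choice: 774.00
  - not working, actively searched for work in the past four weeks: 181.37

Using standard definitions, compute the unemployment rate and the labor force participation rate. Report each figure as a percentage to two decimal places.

Unemployment rate ≈ 8.44%; labor force participation rate ≈ 79.11%.

Employed = 1,421.92 + 127.64 + 774.00 = 2,323.56 thousand (anyone who worked, including part-time for economic reasons, counts as employed).
Unemployed = 32.74 + 181.37 = 214.11 thousand (jobless and actively searching, or on temporary layoff).
Labor force = 2,323.56 + 214.11 = 2,537.67 thousand.
Not in labor force = 37.13 + 360.34 + 272.75 = 670.22 thousand (those not working and not actively searching are outside the labor force — including those who want a job but have given up searching).
Civilian working-age population = 2,537.67 + 670.22 = 3,207.89 thousand.
Unemployment rate = 214.11 / 2,537.67 = 8.44%.
Labor force participation rate = 2,537.67 / 3,207.89 = 79.11%.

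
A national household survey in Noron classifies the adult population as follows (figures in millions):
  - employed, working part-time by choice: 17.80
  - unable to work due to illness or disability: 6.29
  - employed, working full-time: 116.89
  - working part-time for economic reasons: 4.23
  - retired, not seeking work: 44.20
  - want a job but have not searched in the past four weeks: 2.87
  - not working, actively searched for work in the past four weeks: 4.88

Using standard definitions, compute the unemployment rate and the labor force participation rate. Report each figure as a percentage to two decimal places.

Employed = 17.80 + 116.89 + 4.23 = 138.92 million (anyone who worked, including part-time for economic reasons, counts as employed).
Unemployed = 4.88 million.
Labor force = 138.92 + 4.88 = 143.80 million.
Not in labor force = 6.29 + 44.20 + 2.87 = 53.36 million (those not working and not actively searching are outside the labor force — including those who want a job but have given up searching).
Civilian working-age population = 143.80 + 53.36 = 197.16 million.
Unemployment rate = 4.88 / 143.80 = 3.39%.
Labor force participation rate = 143.80 / 197.16 = 72.94%.

Unemployment rate ≈ 3.39%; labor force participation rate ≈ 72.94%.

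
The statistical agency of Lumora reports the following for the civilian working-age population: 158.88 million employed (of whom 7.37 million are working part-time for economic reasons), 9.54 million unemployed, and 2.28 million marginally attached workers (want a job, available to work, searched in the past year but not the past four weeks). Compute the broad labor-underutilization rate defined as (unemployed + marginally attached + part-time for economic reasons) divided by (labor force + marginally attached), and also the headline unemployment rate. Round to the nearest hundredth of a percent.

Labor force = 158.88 + 9.54 = 168.42 million.
Numerator = 9.54 + 2.28 + 7.37 = 19.19 million.
Denominator = 168.42 + 2.28 = 170.70 million.
Broad rate = 19.19 / 170.70 = 11.24%.
Headline unemployment rate = 9.54 / 168.42 = 5.66%.

Broad underutilization rate ≈ 11.24%; headline unemployment rate ≈ 5.66%.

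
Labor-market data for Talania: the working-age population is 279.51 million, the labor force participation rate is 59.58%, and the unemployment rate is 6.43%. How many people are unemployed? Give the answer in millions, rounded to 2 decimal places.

About 10.71 million are unemployed.

Labor force = 0.5958 × 279.51 = 166.53 million.
Unemployed = 0.0643 × 166.53 ≈ 10.71 million.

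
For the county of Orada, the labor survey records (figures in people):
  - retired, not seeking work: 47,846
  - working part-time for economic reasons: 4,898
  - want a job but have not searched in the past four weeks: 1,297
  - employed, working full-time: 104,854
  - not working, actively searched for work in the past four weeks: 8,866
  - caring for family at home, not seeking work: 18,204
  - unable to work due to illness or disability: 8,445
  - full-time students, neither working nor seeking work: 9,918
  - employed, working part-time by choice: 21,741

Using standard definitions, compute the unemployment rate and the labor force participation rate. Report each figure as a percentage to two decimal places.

Unemployment rate ≈ 6.32%; labor force participation rate ≈ 62.09%.

Employed = 4,898 + 104,854 + 21,741 = 131,493 (anyone who worked, including part-time for economic reasons, counts as employed).
Unemployed = 8,866.
Labor force = 131,493 + 8,866 = 140,359.
Not in labor force = 47,846 + 1,297 + 18,204 + 8,445 + 9,918 = 85,710 (those not working and not actively searching are outside the labor force — including those who want a job but have given up searching).
Civilian working-age population = 140,359 + 85,710 = 226,069.
Unemployment rate = 8,866 / 140,359 = 6.32%.
Labor force participation rate = 140,359 / 226,069 = 62.09%.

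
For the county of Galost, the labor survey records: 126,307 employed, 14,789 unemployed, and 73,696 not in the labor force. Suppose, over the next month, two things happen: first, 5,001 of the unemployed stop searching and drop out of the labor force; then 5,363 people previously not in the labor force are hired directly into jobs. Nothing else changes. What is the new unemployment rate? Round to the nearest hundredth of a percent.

New unemployment rate ≈ 6.92%.

Initially, labor force = 126,307 + 14,789 = 141,096, so u = 14,789/141,096 = 10.48%.
After the first change, unemployed and labor force both fall by 5,001 → E = 126,307, U = 9,788, labor force = 136,095.
After the second change, employed and labor force both rise by 5,363; unemployed unchanged → E = 131,670, U = 9,788, labor force = 141,458.
New unemployment rate = 9,788 / 141,458 = 6.92%.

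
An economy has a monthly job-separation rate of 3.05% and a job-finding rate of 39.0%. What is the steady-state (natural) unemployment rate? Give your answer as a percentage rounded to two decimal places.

Steady-state unemployment rate ≈ 7.25%.

At steady state the flows balance: s·E = f·U, so U/(E+U) = s/(s+f).
u* = 3.05 / (3.05 + 39.0) = 3.05 / 42.05 = 7.25%.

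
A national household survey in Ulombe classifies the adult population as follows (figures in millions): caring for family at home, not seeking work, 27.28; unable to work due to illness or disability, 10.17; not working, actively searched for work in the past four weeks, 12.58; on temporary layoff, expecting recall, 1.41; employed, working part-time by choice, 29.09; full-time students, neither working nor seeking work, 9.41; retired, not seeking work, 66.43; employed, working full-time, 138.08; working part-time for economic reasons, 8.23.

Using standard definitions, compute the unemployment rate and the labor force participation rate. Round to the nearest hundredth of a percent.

Unemployment rate ≈ 7.39%; labor force participation rate ≈ 62.57%.

Employed = 29.09 + 138.08 + 8.23 = 175.40 million (anyone who worked, including part-time for economic reasons, counts as employed).
Unemployed = 12.58 + 1.41 = 13.99 million (jobless and actively searching, or on temporary layoff).
Labor force = 175.40 + 13.99 = 189.39 million.
Not in labor force = 27.28 + 10.17 + 9.41 + 66.43 = 113.29 million (those not working and not actively searching are outside the labor force).
Civilian working-age population = 189.39 + 113.29 = 302.68 million.
Unemployment rate = 13.99 / 189.39 = 7.39%.
Labor force participation rate = 189.39 / 302.68 = 62.57%.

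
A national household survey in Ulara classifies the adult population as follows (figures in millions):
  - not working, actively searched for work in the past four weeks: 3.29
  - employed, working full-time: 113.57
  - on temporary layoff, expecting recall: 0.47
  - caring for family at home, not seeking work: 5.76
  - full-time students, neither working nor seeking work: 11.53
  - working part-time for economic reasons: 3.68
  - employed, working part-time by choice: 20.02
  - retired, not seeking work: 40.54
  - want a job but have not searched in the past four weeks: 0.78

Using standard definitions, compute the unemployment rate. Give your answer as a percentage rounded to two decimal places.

Unemployment rate ≈ 2.67%.

Employed = 113.57 + 3.68 + 20.02 = 137.27 million (anyone who worked, including part-time for economic reasons, counts as employed).
Unemployed = 3.29 + 0.47 = 3.76 million (jobless and actively searching, or on temporary layoff).
Labor force = 137.27 + 3.76 = 141.03 million.
Unemployment rate = 3.76 / 141.03 = 2.67%.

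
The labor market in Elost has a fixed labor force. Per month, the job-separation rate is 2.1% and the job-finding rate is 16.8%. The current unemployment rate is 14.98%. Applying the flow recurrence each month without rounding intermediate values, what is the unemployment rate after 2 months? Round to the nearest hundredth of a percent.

Unemployment rate after two months ≈ 13.66%.

With a fixed labor force, u_{t+1} = u_t + s·(1−u_t) − f·u_t = u_t·(1−s−f) + s.
Here 1−s−f = 0.811 and s = 0.021.
u_1 = 0.149800 × 0.811 + 0.021 = 0.142488.
u_2 = 0.142488 × 0.811 + 0.021 = 0.136558.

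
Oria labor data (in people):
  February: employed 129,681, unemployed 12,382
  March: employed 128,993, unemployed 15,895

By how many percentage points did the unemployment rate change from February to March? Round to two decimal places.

February: labor force = 129,681 + 12,382 = 142,063; u = 12,382/142,063 = 8.72%.
March: labor force = 128,993 + 15,895 = 144,888; u = 15,895/144,888 = 10.97%.
Change = 10.97% − 8.72% = +2.25 pp.

The unemployment rate changed by +2.25 percentage points.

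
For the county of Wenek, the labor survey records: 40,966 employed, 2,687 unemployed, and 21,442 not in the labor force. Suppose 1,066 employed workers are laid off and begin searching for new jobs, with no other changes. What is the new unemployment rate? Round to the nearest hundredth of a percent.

New unemployment rate ≈ 8.60%.

Initially, labor force = 40,966 + 2,687 = 43,653, so u = 2,687/43,653 = 6.16%.
After the change, employed falls and unemployed rises by 1,066; labor force unchanged → E = 39,900, U = 3,753, labor force = 43,653.
New unemployment rate = 3,753 / 43,653 = 8.60%.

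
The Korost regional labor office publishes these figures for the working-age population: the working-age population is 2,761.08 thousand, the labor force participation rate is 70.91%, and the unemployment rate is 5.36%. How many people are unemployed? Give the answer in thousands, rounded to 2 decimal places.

About 104.94 thousand are unemployed.

Labor force = 0.7091 × 2,761.08 = 1,957.88 thousand.
Unemployed = 0.0536 × 1,957.88 ≈ 104.94 thousand.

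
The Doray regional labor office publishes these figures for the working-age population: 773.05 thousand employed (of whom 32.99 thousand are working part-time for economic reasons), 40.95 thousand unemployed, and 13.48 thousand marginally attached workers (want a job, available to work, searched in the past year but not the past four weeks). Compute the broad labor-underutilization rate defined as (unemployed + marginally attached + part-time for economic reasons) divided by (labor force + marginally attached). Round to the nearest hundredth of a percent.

Broad underutilization rate ≈ 10.56%.

Labor force = 773.05 + 40.95 = 814.00 thousand.
Numerator = 40.95 + 13.48 + 32.99 = 87.42 thousand.
Denominator = 814.00 + 13.48 = 827.48 thousand.
Broad rate = 87.42 / 827.48 = 10.56%.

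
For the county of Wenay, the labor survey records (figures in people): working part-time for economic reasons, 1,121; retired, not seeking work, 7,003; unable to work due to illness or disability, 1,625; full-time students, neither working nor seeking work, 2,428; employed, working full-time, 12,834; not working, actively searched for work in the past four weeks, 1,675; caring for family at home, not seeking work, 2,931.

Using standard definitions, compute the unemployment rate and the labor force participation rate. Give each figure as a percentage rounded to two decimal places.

Employed = 1,121 + 12,834 = 13,955 (anyone who worked, including part-time for economic reasons, counts as employed).
Unemployed = 1,675.
Labor force = 13,955 + 1,675 = 15,630.
Not in labor force = 7,003 + 1,625 + 2,428 + 2,931 = 13,987 (those not working and not actively searching are outside the labor force).
Civilian working-age population = 15,630 + 13,987 = 29,617.
Unemployment rate = 1,675 / 15,630 = 10.72%.
Labor force participation rate = 15,630 / 29,617 = 52.77%.

Unemployment rate ≈ 10.72%; labor force participation rate ≈ 52.77%.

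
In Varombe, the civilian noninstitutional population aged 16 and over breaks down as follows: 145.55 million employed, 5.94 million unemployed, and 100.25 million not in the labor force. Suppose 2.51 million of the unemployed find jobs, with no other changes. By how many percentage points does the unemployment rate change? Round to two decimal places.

The unemployment rate changes by −1.66 percentage points.

Initially, labor force = 145.55 + 5.94 = 151.49 million, so u = 5.94/151.49 = 3.92%.
After the change, unemployed falls and employed rises by 2.51; labor force unchanged → E = 148.06, U = 3.43, labor force = 151.49 million.
New unemployment rate = 3.43 / 151.49 = 2.26%.
Change = 2.26% − 3.92% = −1.66 percentage points.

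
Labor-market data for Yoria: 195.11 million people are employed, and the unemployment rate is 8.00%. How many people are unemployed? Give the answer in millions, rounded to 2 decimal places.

About 16.97 million are unemployed.

Let U be the number unemployed. The labor force is E + U, and U/(E+U) = 0.0800.
So U = 0.0800 × 195.11 / (1 − 0.0800) = 15.6088 / 0.9200 ≈ 16.97 million.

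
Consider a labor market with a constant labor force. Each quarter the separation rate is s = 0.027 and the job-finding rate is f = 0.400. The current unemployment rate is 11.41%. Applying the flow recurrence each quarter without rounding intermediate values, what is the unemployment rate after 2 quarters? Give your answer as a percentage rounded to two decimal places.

With a fixed labor force, u_{t+1} = u_t + s·(1−u_t) − f·u_t = u_t·(1−s−f) + s.
Here 1−s−f = 0.573 and s = 0.027.
u_1 = 0.114100 × 0.573 + 0.027 = 0.092379.
u_2 = 0.092379 × 0.573 + 0.027 = 0.079933.

Unemployment rate after two quarters ≈ 7.99%.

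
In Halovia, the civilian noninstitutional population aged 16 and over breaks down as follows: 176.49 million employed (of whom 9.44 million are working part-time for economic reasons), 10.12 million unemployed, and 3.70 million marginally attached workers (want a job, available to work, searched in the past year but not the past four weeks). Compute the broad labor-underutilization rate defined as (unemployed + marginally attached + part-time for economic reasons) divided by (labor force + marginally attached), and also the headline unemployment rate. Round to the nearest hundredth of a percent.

Labor force = 176.49 + 10.12 = 186.61 million.
Numerator = 10.12 + 3.70 + 9.44 = 23.26 million.
Denominator = 186.61 + 3.70 = 190.31 million.
Broad rate = 23.26 / 190.31 = 12.22%.
Headline unemployment rate = 10.12 / 186.61 = 5.42%.

Broad underutilization rate ≈ 12.22%; headline unemployment rate ≈ 5.42%.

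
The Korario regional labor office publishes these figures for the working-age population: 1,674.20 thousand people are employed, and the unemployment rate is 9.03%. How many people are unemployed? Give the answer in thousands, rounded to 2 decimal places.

Let U be the number unemployed. The labor force is E + U, and U/(E+U) = 0.0903.
So U = 0.0903 × 1,674.20 / (1 − 0.0903) = 151.1803 / 0.9097 ≈ 166.19 thousand.

About 166.19 thousand are unemployed.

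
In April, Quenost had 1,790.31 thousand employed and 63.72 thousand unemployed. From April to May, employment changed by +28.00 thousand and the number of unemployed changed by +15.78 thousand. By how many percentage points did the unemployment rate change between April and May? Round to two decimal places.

April: labor force = 1,790.31 + 63.72 = 1,854.03; u = 63.72/1,854.03 = 3.44%.
May: labor force = 1,818.31 + 79.50 = 1,897.81; u = 79.50/1,897.81 = 4.19%.
Change = 4.19% − 3.44% = +0.75 pp.

The unemployment rate changed by +0.75 percentage points.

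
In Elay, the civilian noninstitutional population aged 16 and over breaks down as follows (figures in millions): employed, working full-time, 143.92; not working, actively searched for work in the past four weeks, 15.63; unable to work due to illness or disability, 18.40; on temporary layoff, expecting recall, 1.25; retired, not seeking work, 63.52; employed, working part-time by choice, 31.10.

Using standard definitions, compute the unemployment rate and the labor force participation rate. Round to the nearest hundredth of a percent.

Employed = 143.92 + 31.10 = 175.02 million.
Unemployed = 15.63 + 1.25 = 16.88 million (jobless and actively searching, or on temporary layoff).
Labor force = 175.02 + 16.88 = 191.90 million.
Not in labor force = 18.40 + 63.52 = 81.92 million (those not working and not actively searching are outside the labor force).
Civilian working-age population = 191.90 + 81.92 = 273.82 million.
Unemployment rate = 16.88 / 191.90 = 8.80%.
Labor force participation rate = 191.90 / 273.82 = 70.08%.

Unemployment rate ≈ 8.80%; labor force participation rate ≈ 70.08%.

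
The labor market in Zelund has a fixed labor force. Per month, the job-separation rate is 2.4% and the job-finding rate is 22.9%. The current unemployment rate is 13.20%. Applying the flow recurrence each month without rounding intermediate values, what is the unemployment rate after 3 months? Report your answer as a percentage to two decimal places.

With a fixed labor force, u_{t+1} = u_t + s·(1−u_t) − f·u_t = u_t·(1−s−f) + s.
Here 1−s−f = 0.747 and s = 0.024.
u_1 = 0.132000 × 0.747 + 0.024 = 0.122604.
u_2 = 0.122604 × 0.747 + 0.024 = 0.115585.
u_3 = 0.115585 × 0.747 + 0.024 = 0.110342.

Unemployment rate after three months ≈ 11.03%.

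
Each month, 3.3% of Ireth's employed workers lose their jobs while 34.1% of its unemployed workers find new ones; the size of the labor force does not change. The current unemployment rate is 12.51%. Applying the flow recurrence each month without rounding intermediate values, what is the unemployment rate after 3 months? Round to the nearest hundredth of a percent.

With a fixed labor force, u_{t+1} = u_t + s·(1−u_t) − f·u_t = u_t·(1−s−f) + s.
Here 1−s−f = 0.626 and s = 0.033.
u_1 = 0.125100 × 0.626 + 0.033 = 0.111313.
u_2 = 0.111313 × 0.626 + 0.033 = 0.102682.
u_3 = 0.102682 × 0.626 + 0.033 = 0.097279.

Unemployment rate after three months ≈ 9.73%.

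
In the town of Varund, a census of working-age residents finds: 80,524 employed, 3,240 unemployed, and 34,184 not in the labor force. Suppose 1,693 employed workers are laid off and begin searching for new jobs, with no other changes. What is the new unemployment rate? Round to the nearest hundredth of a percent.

Initially, labor force = 80,524 + 3,240 = 83,764, so u = 3,240/83,764 = 3.87%.
After the change, employed falls and unemployed rises by 1,693; labor force unchanged → E = 78,831, U = 4,933, labor force = 83,764.
New unemployment rate = 4,933 / 83,764 = 5.89%.

New unemployment rate ≈ 5.89%.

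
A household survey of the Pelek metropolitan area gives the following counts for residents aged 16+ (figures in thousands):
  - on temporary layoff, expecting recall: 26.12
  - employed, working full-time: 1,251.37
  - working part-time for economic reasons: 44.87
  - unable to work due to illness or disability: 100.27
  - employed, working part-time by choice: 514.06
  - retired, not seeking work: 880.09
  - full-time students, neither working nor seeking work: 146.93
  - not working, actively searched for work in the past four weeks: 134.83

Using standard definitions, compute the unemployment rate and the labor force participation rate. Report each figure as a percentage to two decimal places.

Unemployment rate ≈ 8.16%; labor force participation rate ≈ 63.62%.

Employed = 1,251.37 + 44.87 + 514.06 = 1,810.30 thousand (anyone who worked, including part-time for economic reasons, counts as employed).
Unemployed = 26.12 + 134.83 = 160.95 thousand (jobless and actively searching, or on temporary layoff).
Labor force = 1,810.30 + 160.95 = 1,971.25 thousand.
Not in labor force = 100.27 + 880.09 + 146.93 = 1,127.29 thousand (those not working and not actively searching are outside the labor force).
Civilian working-age population = 1,971.25 + 1,127.29 = 3,098.54 thousand.
Unemployment rate = 160.95 / 1,971.25 = 8.16%.
Labor force participation rate = 1,971.25 / 3,098.54 = 63.62%.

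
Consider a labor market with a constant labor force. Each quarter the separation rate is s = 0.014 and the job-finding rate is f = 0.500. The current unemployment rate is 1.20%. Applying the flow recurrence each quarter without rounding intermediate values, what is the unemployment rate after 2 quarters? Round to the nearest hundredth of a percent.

With a fixed labor force, u_{t+1} = u_t + s·(1−u_t) − f·u_t = u_t·(1−s−f) + s.
Here 1−s−f = 0.486 and s = 0.014.
u_1 = 0.012000 × 0.486 + 0.014 = 0.019832.
u_2 = 0.019832 × 0.486 + 0.014 = 0.023638.

Unemployment rate after two quarters ≈ 2.36%.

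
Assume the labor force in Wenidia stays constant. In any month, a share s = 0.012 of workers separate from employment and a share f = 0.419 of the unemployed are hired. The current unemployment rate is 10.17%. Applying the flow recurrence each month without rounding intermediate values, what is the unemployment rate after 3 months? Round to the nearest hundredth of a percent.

Unemployment rate after three months ≈ 4.14%.

With a fixed labor force, u_{t+1} = u_t + s·(1−u_t) − f·u_t = u_t·(1−s−f) + s.
Here 1−s−f = 0.569 and s = 0.012.
u_1 = 0.101700 × 0.569 + 0.012 = 0.069867.
u_2 = 0.069867 × 0.569 + 0.012 = 0.051754.
u_3 = 0.051754 × 0.569 + 0.012 = 0.041448.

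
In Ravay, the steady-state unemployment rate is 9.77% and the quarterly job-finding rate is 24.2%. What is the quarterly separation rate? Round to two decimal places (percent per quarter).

Separation rate ≈ 2.62% per quarter.

From u* = s/(s+f): s = u·f/(1−u).
s = 0.0977 × 24.2 / (1 − 0.0977) = 2.3643 / 0.9023 ≈ 2.62% per quarter.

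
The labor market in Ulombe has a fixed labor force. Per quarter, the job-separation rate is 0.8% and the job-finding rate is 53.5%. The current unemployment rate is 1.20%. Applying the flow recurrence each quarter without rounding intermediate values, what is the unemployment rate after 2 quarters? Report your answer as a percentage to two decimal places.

With a fixed labor force, u_{t+1} = u_t + s·(1−u_t) − f·u_t = u_t·(1−s−f) + s.
Here 1−s−f = 0.457 and s = 0.008.
u_1 = 0.012000 × 0.457 + 0.008 = 0.013484.
u_2 = 0.013484 × 0.457 + 0.008 = 0.014162.

Unemployment rate after two quarters ≈ 1.42%.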